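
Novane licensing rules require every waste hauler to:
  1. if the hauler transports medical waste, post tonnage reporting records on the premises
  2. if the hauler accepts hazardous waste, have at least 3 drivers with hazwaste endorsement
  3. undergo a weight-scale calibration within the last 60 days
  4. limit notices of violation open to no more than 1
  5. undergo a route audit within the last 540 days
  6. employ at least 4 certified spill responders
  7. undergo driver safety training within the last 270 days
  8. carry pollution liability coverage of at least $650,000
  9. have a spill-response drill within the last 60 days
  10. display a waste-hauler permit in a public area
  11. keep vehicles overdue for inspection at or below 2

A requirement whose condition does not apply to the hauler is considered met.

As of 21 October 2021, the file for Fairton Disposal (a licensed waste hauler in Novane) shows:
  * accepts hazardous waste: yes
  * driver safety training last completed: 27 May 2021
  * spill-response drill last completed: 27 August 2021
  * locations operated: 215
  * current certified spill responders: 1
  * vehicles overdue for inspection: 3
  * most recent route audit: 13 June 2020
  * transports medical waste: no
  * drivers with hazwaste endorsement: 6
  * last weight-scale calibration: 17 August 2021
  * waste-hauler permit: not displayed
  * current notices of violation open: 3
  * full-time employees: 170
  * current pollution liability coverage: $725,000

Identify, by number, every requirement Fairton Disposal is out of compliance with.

3, 4, 6, 10, 11

1. condition 'transports medical waste' does not hold → requirement n/a → met
2. condition 'accepts hazardous waste' holds; drivers with hazwaste endorsement 6 ≥ 3 → met
3. weight-scale calibration 65 days ago vs limit 60 → not met
4. notices of violation open 3 > 1 → not met
5. route audit 495 days ago vs limit 540 → met
6. certified spill responders 1 < 4 → not met
7. driver safety training 147 days ago vs limit 270 → met
8. pollution liability coverage $725,000 ≥ $650,000 → met
9. spill-response drill 55 days ago vs limit 60 → met
10. waste-hauler permit absent → not met
11. vehicles overdue for inspection 3 > 2 → not met
Not met: 3, 4, 6, 10, 11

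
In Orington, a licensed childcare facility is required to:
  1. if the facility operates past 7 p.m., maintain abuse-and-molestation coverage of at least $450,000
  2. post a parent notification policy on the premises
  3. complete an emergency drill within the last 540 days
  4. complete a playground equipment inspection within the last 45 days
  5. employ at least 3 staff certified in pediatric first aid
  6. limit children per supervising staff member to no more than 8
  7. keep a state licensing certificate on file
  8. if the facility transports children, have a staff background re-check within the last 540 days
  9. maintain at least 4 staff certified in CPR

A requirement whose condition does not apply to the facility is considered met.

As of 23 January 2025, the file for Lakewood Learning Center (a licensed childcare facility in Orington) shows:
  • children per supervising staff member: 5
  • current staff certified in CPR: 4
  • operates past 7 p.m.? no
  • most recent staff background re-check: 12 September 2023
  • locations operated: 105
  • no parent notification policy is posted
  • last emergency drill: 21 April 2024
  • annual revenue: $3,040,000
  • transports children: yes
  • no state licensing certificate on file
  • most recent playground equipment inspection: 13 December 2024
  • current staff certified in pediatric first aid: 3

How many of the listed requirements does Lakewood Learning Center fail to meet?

2

1. condition 'operates past 7 p.m.' does not hold → requirement n/a → met
2. parent notification policy absent → not met
3. emergency drill 277 days ago vs limit 540 → met
4. playground equipment inspection 41 days ago vs limit 45 → met
5. staff certified in pediatric first aid 3 ≥ 3 → met
6. children per supervising staff member 5 ≤ 8 → met
7. state licensing certificate absent → not met
8. condition 'transports children' holds; staff background re-check 499 days ago vs limit 540 → met
9. staff certified in CPR 4 ≥ 4 → met
Not met: 2 of 9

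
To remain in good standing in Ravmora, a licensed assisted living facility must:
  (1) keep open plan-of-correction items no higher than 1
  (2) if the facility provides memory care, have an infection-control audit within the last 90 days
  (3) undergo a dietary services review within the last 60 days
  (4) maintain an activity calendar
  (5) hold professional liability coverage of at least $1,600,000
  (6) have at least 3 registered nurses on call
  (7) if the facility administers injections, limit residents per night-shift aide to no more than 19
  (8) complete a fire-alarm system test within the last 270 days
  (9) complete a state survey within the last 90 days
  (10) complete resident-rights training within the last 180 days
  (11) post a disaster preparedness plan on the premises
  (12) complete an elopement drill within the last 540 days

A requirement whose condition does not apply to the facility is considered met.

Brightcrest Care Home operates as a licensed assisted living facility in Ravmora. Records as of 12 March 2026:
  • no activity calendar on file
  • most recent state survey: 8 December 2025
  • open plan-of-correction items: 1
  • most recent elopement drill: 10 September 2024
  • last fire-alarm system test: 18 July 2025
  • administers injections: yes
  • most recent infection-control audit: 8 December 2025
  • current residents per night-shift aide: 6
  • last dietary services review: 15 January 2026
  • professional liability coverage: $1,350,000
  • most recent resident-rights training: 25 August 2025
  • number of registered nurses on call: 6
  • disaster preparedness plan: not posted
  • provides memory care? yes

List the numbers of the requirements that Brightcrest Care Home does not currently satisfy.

1. open plan-of-correction items 1 ≤ 1 → met
2. condition 'provides memory care' holds; infection-control audit 94 days ago vs limit 90 → not met
3. dietary services review 56 days ago vs limit 60 → met
4. activity calendar absent → not met
5. professional liability coverage $1,350,000 < $1,600,000 → not met
6. registered nurses on call 6 ≥ 3 → met
7. condition 'administers injections' holds; residents per night-shift aide 6 ≤ 19 → met
8. fire-alarm system test 237 days ago vs limit 270 → met
9. state survey 94 days ago vs limit 90 → not met
10. resident-rights training 199 days ago vs limit 180 → not met
11. disaster preparedness plan absent → not met
12. elopement drill 548 days ago vs limit 540 → not met
Not met: 2, 4, 5, 9, 10, 11, 12

2, 4, 5, 9, 10, 11, 12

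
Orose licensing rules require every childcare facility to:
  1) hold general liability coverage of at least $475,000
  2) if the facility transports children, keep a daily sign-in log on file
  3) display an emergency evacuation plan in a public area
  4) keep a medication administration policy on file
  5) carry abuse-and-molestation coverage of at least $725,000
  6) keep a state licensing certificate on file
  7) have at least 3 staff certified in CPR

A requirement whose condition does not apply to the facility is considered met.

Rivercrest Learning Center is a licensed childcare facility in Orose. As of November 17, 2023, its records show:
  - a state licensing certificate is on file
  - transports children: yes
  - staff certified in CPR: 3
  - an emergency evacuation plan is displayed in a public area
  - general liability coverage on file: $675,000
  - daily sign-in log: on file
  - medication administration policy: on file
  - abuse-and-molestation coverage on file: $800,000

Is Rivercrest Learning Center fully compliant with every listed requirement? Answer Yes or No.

Yes

1. general liability coverage $675,000 ≥ $475,000 → met
2. condition 'transports children' holds; daily sign-in log present → met
3. emergency evacuation plan present → met
4. medication administration policy present → met
5. abuse-and-molestation coverage $800,000 ≥ $725,000 → met
6. state licensing certificate present → met
7. staff certified in CPR 3 ≥ 3 → met
All met.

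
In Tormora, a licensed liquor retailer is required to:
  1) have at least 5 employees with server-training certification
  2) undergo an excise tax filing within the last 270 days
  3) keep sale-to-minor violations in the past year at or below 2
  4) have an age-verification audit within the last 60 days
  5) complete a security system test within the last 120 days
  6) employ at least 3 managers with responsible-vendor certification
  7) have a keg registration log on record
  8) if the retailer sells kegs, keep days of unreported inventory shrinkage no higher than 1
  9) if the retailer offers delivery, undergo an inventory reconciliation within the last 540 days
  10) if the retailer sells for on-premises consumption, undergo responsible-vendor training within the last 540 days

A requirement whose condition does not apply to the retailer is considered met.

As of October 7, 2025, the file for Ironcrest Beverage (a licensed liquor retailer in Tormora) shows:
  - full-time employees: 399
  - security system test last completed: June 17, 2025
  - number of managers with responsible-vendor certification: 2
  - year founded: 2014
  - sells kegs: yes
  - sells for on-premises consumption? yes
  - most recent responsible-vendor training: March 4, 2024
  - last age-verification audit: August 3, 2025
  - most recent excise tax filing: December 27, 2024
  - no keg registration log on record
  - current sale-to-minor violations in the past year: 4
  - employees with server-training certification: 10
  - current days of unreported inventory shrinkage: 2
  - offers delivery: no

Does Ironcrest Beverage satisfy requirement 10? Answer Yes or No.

10. condition 'sells for on-premises consumption' holds; responsible-vendor training 582 days ago vs limit 540 → not met

No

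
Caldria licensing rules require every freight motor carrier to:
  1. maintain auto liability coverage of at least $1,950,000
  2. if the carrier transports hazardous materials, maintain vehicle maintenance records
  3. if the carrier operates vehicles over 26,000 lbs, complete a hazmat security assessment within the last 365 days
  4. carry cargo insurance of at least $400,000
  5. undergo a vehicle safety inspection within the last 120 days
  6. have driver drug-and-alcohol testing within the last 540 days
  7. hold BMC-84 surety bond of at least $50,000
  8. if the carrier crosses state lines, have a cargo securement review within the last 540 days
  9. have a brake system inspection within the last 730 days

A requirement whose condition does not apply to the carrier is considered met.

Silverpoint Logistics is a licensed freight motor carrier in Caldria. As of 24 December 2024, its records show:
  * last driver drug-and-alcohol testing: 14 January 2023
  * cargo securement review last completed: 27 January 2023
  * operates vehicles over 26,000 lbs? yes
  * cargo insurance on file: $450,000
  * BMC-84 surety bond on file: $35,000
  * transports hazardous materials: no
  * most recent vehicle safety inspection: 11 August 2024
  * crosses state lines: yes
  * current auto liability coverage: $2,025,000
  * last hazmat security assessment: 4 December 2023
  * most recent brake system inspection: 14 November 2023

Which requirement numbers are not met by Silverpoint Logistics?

1. auto liability coverage $2,025,000 ≥ $1,950,000 → met
2. condition 'transports hazardous materials' does not hold → requirement n/a → met
3. condition 'operates vehicles over 26,000 lbs' holds; hazmat security assessment 386 days ago vs limit 365 → not met
4. cargo insurance $450,000 ≥ $400,000 → met
5. vehicle safety inspection 135 days ago vs limit 120 → not met
6. driver drug-and-alcohol testing 710 days ago vs limit 540 → not met
7. BMC-84 surety bond $35,000 < $50,000 → not met
8. condition 'crosses state lines' holds; cargo securement review 697 days ago vs limit 540 → not met
9. brake system inspection 406 days ago vs limit 730 → met
Not met: 3, 5, 6, 7, 8

3, 5, 6, 7, 8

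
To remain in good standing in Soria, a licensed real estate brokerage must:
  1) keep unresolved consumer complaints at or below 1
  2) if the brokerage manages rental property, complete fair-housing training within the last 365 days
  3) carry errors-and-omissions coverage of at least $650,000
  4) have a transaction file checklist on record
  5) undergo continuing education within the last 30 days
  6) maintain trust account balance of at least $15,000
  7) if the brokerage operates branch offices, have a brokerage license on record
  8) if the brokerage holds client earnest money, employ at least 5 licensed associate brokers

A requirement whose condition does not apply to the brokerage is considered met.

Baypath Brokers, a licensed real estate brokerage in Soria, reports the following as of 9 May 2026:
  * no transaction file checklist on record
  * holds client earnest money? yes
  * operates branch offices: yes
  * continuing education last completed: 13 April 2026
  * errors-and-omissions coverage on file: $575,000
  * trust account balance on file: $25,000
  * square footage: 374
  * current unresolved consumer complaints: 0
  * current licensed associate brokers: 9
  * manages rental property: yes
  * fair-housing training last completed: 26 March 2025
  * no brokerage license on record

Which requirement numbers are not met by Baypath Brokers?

1. unresolved consumer complaints 0 ≤ 1 → met
2. condition 'manages rental property' holds; fair-housing training 409 days ago vs limit 365 → not met
3. errors-and-omissions coverage $575,000 < $650,000 → not met
4. transaction file checklist absent → not met
5. continuing education 26 days ago vs limit 30 → met
6. trust account balance $25,000 ≥ $15,000 → met
7. condition 'operates branch offices' holds; brokerage license absent → not met
8. condition 'holds client earnest money' holds; licensed associate brokers 9 ≥ 5 → met
Not met: 2, 3, 4, 7

2, 3, 4, 7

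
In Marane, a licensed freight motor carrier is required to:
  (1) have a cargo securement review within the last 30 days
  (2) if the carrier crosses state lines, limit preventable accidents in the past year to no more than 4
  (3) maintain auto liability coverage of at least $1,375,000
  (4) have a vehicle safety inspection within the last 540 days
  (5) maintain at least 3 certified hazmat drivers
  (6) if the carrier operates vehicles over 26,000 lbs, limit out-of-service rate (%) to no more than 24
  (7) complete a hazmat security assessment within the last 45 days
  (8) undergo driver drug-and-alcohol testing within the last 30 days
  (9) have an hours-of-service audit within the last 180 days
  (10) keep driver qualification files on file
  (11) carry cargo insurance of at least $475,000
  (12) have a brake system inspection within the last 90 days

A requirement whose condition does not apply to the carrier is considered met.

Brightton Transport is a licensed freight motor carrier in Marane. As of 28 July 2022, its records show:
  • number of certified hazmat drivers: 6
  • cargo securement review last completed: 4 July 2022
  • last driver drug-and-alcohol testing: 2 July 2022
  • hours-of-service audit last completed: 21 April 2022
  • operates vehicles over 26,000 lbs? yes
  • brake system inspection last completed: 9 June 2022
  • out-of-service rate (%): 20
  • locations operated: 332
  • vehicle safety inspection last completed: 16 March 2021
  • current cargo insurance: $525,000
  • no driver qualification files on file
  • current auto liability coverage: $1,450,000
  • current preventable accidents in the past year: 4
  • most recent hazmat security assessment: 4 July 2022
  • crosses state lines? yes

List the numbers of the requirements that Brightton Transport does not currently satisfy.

1. cargo securement review 24 days ago vs limit 30 → met
2. condition 'crosses state lines' holds; preventable accidents in the past year 4 ≤ 4 → met
3. auto liability coverage $1,450,000 ≥ $1,375,000 → met
4. vehicle safety inspection 499 days ago vs limit 540 → met
5. certified hazmat drivers 6 ≥ 3 → met
6. condition 'operates vehicles over 26,000 lbs' holds; out-of-service rate (%) 20 ≤ 24 → met
7. hazmat security assessment 24 days ago vs limit 45 → met
8. driver drug-and-alcohol testing 26 days ago vs limit 30 → met
9. hours-of-service audit 98 days ago vs limit 180 → met
10. driver qualification files absent → not met
11. cargo insurance $525,000 ≥ $475,000 → met
12. brake system inspection 49 days ago vs limit 90 → met
Not met: 10

10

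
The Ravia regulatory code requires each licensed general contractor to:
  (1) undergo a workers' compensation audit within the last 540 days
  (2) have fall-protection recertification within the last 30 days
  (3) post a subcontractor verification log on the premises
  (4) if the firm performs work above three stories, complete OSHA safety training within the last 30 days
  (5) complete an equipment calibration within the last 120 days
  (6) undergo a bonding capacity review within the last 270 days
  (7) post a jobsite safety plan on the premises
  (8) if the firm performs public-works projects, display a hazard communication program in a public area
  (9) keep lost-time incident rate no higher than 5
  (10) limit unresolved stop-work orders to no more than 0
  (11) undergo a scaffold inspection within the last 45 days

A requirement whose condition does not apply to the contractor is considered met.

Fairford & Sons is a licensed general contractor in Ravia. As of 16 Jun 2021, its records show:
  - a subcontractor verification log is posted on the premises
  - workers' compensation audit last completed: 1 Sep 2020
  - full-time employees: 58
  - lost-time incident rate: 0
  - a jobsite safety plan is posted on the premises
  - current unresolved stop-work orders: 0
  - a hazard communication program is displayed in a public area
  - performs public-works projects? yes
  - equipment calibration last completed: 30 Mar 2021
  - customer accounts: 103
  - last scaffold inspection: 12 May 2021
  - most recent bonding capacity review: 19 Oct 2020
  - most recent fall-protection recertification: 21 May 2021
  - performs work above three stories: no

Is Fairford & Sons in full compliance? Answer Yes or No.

1. workers' compensation audit 288 days ago vs limit 540 → met
2. fall-protection recertification 26 days ago vs limit 30 → met
3. subcontractor verification log present → met
4. condition 'performs work above three stories' does not hold → requirement n/a → met
5. equipment calibration 78 days ago vs limit 120 → met
6. bonding capacity review 240 days ago vs limit 270 → met
7. jobsite safety plan present → met
8. condition 'performs public-works projects' holds; hazard communication program present → met
9. lost-time incident rate 0 ≤ 5 → met
10. unresolved stop-work orders 0 ≤ 0 → met
11. scaffold inspection 35 days ago vs limit 45 → met
All met.

Yes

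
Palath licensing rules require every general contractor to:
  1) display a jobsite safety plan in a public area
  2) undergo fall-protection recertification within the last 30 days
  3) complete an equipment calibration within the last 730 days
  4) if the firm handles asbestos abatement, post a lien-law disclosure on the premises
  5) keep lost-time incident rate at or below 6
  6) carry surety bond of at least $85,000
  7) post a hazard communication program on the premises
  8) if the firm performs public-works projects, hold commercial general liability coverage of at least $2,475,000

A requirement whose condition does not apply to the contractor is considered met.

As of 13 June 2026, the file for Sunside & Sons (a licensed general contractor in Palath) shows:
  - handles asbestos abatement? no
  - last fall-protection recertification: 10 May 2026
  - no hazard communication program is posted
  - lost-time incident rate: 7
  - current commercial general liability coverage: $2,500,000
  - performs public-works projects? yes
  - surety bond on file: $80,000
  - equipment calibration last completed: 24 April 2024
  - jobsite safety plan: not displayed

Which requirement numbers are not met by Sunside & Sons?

1. jobsite safety plan absent → not met
2. fall-protection recertification 34 days ago vs limit 30 → not met
3. equipment calibration 780 days ago vs limit 730 → not met
4. condition 'handles asbestos abatement' does not hold → requirement n/a → met
5. lost-time incident rate 7 > 6 → not met
6. surety bond $80,000 < $85,000 → not met
7. hazard communication program absent → not met
8. condition 'performs public-works projects' holds; commercial general liability coverage $2,500,000 ≥ $2,475,000 → met
Not met: 1, 2, 3, 5, 6, 7

1, 2, 3, 5, 6, 7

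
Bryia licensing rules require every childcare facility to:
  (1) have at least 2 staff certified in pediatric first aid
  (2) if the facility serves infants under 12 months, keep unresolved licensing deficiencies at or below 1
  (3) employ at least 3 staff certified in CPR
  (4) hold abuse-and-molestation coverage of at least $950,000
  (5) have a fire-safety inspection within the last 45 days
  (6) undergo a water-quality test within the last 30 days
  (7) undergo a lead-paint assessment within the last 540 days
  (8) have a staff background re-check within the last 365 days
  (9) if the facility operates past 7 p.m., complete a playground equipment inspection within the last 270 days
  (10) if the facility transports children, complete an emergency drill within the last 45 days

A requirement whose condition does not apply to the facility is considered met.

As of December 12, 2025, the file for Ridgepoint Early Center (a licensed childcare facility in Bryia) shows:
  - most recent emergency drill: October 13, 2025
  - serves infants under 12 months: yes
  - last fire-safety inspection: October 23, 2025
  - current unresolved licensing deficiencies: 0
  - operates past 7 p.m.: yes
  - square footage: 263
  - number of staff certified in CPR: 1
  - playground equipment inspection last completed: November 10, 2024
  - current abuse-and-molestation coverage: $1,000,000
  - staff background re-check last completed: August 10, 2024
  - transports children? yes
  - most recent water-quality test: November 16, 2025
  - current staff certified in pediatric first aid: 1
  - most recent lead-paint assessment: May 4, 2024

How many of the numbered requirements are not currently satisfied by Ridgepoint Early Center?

7

1. staff certified in pediatric first aid 1 < 2 → not met
2. condition 'serves infants under 12 months' holds; unresolved licensing deficiencies 0 ≤ 1 → met
3. staff certified in CPR 1 < 3 → not met
4. abuse-and-molestation coverage $1,000,000 ≥ $950,000 → met
5. fire-safety inspection 50 days ago vs limit 45 → not met
6. water-quality test 26 days ago vs limit 30 → met
7. lead-paint assessment 587 days ago vs limit 540 → not met
8. staff background re-check 489 days ago vs limit 365 → not met
9. condition 'operates past 7 p.m.' holds; playground equipment inspection 397 days ago vs limit 270 → not met
10. condition 'transports children' holds; emergency drill 60 days ago vs limit 45 → not met
Not met: 7 of 10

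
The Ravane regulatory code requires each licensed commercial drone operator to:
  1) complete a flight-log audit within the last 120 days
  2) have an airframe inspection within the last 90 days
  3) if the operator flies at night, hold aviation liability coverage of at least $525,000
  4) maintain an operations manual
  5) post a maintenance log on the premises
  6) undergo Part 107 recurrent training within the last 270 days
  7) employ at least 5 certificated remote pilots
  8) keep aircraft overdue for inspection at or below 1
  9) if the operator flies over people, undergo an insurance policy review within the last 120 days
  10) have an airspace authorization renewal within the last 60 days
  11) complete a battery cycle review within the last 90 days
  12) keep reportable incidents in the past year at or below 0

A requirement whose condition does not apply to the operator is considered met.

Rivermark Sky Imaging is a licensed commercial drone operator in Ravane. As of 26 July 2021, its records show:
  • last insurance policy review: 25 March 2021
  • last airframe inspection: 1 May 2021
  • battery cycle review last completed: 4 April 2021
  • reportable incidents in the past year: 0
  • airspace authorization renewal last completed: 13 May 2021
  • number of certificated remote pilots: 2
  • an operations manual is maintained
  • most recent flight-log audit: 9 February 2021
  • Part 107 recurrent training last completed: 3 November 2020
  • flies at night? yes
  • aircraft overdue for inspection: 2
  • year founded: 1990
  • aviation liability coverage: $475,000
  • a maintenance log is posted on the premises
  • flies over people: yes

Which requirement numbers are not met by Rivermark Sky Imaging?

1. flight-log audit 167 days ago vs limit 120 → not met
2. airframe inspection 86 days ago vs limit 90 → met
3. condition 'flies at night' holds; aviation liability coverage $475,000 < $525,000 → not met
4. operations manual present → met
5. maintenance log present → met
6. Part 107 recurrent training 265 days ago vs limit 270 → met
7. certificated remote pilots 2 < 5 → not met
8. aircraft overdue for inspection 2 > 1 → not met
9. condition 'flies over people' holds; insurance policy review 123 days ago vs limit 120 → not met
10. airspace authorization renewal 74 days ago vs limit 60 → not met
11. battery cycle review 113 days ago vs limit 90 → not met
12. reportable incidents in the past year 0 ≤ 0 → met
Not met: 1, 3, 7, 8, 9, 10, 11

1, 3, 7, 8, 9, 10, 11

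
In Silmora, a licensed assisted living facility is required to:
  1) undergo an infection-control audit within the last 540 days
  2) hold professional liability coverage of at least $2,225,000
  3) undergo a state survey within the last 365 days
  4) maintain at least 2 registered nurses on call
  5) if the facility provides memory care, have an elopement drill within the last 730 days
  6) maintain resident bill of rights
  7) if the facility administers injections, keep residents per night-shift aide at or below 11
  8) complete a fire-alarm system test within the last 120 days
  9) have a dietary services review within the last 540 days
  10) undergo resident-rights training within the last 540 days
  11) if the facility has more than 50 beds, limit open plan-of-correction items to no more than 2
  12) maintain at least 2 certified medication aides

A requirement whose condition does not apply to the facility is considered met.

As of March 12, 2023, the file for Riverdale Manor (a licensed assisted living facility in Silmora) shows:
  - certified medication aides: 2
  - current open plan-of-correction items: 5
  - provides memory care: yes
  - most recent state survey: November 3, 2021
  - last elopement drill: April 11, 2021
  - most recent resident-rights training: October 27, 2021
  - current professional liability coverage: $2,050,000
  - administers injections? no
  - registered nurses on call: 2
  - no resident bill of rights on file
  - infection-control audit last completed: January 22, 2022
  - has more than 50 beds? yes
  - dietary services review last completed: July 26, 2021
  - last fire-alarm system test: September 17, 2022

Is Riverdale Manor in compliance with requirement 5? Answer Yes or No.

Yes

5. condition 'provides memory care' holds; elopement drill 700 days ago vs limit 730 → met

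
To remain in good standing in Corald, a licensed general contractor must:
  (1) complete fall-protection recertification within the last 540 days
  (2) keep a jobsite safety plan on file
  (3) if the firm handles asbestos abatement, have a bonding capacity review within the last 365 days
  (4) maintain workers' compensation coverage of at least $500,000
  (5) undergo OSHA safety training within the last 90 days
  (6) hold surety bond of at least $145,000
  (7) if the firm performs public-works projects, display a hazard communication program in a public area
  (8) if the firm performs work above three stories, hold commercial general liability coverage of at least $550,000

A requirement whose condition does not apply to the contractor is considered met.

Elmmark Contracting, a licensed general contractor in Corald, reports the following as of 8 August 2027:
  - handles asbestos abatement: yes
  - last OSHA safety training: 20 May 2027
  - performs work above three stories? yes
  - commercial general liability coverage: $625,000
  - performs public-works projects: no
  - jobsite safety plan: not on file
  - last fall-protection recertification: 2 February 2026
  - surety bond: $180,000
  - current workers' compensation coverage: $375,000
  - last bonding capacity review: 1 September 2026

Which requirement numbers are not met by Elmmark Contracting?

1. fall-protection recertification 552 days ago vs limit 540 → not met
2. jobsite safety plan absent → not met
3. condition 'handles asbestos abatement' holds; bonding capacity review 341 days ago vs limit 365 → met
4. workers' compensation coverage $375,000 < $500,000 → not met
5. OSHA safety training 80 days ago vs limit 90 → met
6. surety bond $180,000 ≥ $145,000 → met
7. condition 'performs public-works projects' does not hold → requirement n/a → met
8. condition 'performs work above three stories' holds; commercial general liability coverage $625,000 ≥ $550,000 → met
Not met: 1, 2, 4

1, 2, 4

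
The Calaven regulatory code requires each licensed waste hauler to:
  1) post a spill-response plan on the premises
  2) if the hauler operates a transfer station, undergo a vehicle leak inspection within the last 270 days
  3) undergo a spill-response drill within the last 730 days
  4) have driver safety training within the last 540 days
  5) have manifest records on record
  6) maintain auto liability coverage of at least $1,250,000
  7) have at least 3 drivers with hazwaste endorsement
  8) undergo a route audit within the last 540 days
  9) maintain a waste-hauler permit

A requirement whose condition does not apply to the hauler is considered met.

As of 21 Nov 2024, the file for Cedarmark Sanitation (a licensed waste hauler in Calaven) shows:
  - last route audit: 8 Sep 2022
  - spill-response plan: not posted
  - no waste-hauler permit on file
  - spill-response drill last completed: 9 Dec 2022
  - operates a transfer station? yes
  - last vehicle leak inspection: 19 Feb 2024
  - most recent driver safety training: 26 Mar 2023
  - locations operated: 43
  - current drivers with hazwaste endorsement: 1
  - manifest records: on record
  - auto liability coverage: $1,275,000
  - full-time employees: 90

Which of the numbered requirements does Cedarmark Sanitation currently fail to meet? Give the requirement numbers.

1, 2, 4, 7, 8, 9

1. spill-response plan absent → not met
2. condition 'operates a transfer station' holds; vehicle leak inspection 276 days ago vs limit 270 → not met
3. spill-response drill 713 days ago vs limit 730 → met
4. driver safety training 606 days ago vs limit 540 → not met
5. manifest records present → met
6. auto liability coverage $1,275,000 ≥ $1,250,000 → met
7. drivers with hazwaste endorsement 1 < 3 → not met
8. route audit 805 days ago vs limit 540 → not met
9. waste-hauler permit absent → not met
Not met: 1, 2, 4, 7, 8, 9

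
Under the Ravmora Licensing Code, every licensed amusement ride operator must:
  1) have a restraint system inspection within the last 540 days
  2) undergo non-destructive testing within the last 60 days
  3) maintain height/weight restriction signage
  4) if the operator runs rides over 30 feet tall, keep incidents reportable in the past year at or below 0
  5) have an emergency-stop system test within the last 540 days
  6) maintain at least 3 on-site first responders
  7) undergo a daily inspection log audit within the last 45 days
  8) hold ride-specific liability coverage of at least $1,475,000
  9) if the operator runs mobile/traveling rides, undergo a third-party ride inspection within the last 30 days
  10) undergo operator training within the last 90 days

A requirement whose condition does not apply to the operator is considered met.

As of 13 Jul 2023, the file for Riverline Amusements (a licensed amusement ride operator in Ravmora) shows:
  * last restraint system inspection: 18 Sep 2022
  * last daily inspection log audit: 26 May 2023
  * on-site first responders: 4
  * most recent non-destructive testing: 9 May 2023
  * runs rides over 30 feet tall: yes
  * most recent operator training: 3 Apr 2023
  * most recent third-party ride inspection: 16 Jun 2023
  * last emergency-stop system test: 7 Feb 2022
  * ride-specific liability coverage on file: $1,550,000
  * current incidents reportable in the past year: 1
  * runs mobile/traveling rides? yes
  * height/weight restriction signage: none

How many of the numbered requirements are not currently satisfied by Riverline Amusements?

1. restraint system inspection 298 days ago vs limit 540 → met
2. non-destructive testing 65 days ago vs limit 60 → not met
3. height/weight restriction signage absent → not met
4. condition 'runs rides over 30 feet tall' holds; incidents reportable in the past year 1 > 0 → not met
5. emergency-stop system test 521 days ago vs limit 540 → met
6. on-site first responders 4 ≥ 3 → met
7. daily inspection log audit 48 days ago vs limit 45 → not met
8. ride-specific liability coverage $1,550,000 ≥ $1,475,000 → met
9. condition 'runs mobile/traveling rides' holds; third-party ride inspection 27 days ago vs limit 30 → met
10. operator training 101 days ago vs limit 90 → not met
Not met: 5 of 10

5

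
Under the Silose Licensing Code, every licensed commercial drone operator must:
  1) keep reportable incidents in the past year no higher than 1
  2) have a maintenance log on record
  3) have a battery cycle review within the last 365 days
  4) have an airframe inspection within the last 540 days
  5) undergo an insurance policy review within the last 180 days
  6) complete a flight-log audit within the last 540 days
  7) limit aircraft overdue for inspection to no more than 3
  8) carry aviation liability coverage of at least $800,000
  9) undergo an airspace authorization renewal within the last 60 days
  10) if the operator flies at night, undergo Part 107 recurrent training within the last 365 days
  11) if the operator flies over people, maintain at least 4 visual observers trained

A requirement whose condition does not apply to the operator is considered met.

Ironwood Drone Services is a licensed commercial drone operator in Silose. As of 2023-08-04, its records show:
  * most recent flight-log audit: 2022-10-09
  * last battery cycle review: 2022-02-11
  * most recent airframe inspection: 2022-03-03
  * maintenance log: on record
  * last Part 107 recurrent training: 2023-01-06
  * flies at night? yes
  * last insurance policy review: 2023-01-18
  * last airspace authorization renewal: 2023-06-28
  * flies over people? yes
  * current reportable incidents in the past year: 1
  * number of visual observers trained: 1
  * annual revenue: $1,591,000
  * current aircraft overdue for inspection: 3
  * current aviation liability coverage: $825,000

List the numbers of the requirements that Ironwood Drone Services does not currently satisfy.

3, 5, 11

1. reportable incidents in the past year 1 ≤ 1 → met
2. maintenance log present → met
3. battery cycle review 539 days ago vs limit 365 → not met
4. airframe inspection 519 days ago vs limit 540 → met
5. insurance policy review 198 days ago vs limit 180 → not met
6. flight-log audit 299 days ago vs limit 540 → met
7. aircraft overdue for inspection 3 ≤ 3 → met
8. aviation liability coverage $825,000 ≥ $800,000 → met
9. airspace authorization renewal 37 days ago vs limit 60 → met
10. condition 'flies at night' holds; Part 107 recurrent training 210 days ago vs limit 365 → met
11. condition 'flies over people' holds; visual observers trained 1 < 4 → not met
Not met: 3, 5, 11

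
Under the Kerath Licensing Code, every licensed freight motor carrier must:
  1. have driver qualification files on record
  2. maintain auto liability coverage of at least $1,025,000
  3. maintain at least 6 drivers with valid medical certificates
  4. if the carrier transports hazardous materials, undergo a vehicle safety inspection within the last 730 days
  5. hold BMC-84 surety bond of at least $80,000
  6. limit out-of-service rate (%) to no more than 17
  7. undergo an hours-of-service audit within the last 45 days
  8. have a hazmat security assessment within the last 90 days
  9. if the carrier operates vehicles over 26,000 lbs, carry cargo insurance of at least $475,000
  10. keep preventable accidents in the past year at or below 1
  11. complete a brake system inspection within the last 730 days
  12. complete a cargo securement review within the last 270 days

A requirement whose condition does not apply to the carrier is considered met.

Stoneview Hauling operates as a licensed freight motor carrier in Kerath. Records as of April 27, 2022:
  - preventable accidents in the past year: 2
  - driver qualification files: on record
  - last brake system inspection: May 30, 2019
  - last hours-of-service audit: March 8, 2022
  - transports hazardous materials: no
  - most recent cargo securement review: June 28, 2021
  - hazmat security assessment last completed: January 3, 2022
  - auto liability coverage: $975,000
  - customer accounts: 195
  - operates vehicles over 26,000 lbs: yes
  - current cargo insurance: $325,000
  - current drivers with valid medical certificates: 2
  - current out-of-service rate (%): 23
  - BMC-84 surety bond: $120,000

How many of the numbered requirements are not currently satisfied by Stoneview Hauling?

1. driver qualification files present → met
2. auto liability coverage $975,000 < $1,025,000 → not met
3. drivers with valid medical certificates 2 < 6 → not met
4. condition 'transports hazardous materials' does not hold → requirement n/a → met
5. BMC-84 surety bond $120,000 ≥ $80,000 → met
6. out-of-service rate (%) 23 > 17 → not met
7. hours-of-service audit 50 days ago vs limit 45 → not met
8. hazmat security assessment 114 days ago vs limit 90 → not met
9. condition 'operates vehicles over 26,000 lbs' holds; cargo insurance $325,000 < $475,000 → not met
10. preventable accidents in the past year 2 > 1 → not met
11. brake system inspection 1063 days ago vs limit 730 → not met
12. cargo securement review 303 days ago vs limit 270 → not met
Not met: 9 of 12

9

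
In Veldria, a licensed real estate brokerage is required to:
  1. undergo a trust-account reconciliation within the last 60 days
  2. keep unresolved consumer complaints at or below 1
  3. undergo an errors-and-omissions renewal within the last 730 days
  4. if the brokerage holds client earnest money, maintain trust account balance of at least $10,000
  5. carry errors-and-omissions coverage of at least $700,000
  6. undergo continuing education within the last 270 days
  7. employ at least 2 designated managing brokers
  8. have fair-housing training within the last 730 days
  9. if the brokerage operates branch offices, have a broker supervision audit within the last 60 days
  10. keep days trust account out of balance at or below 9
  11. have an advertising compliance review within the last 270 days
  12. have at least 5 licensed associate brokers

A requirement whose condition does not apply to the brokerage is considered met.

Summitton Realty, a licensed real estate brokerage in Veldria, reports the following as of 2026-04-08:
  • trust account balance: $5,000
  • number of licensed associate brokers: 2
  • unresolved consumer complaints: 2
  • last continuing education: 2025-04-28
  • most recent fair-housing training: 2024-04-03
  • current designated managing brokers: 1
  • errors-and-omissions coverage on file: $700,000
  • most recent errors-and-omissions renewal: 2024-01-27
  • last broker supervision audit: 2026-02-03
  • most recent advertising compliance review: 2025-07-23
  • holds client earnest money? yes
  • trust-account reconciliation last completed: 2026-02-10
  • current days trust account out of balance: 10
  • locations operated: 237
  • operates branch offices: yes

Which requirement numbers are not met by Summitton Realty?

2, 3, 4, 6, 7, 8, 9, 10, 12

1. trust-account reconciliation 57 days ago vs limit 60 → met
2. unresolved consumer complaints 2 > 1 → not met
3. errors-and-omissions renewal 802 days ago vs limit 730 → not met
4. condition 'holds client earnest money' holds; trust account balance $5,000 < $10,000 → not met
5. errors-and-omissions coverage $700,000 ≥ $700,000 → met
6. continuing education 345 days ago vs limit 270 → not met
7. designated managing brokers 1 < 2 → not met
8. fair-housing training 735 days ago vs limit 730 → not met
9. condition 'operates branch offices' holds; broker supervision audit 64 days ago vs limit 60 → not met
10. days trust account out of balance 10 > 9 → not met
11. advertising compliance review 259 days ago vs limit 270 → met
12. licensed associate brokers 2 < 5 → not met
Not met: 2, 3, 4, 6, 7, 8, 9, 10, 12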